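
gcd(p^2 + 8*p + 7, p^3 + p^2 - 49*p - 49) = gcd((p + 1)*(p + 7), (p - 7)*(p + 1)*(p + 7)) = p^2 + 8*p + 7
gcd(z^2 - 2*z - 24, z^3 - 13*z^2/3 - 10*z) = z - 6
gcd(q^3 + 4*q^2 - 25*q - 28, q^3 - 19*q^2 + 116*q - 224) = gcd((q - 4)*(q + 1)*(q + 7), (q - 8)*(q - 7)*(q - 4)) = q - 4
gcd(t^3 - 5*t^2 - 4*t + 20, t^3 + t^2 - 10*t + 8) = t - 2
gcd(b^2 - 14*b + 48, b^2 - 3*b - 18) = b - 6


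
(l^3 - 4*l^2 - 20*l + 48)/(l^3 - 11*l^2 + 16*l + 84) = (l^2 + 2*l - 8)/(l^2 - 5*l - 14)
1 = 1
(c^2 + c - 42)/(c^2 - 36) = (c + 7)/(c + 6)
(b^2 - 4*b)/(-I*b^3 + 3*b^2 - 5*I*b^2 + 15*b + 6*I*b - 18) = I*b*(b - 4)/(b^3 + b^2*(5 + 3*I) + 3*b*(-2 + 5*I) - 18*I)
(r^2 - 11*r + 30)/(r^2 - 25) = (r - 6)/(r + 5)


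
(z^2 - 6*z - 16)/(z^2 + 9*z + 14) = (z - 8)/(z + 7)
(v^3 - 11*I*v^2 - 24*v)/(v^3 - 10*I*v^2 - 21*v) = (v - 8*I)/(v - 7*I)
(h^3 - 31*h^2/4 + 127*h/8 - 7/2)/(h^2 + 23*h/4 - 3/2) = (h^2 - 15*h/2 + 14)/(h + 6)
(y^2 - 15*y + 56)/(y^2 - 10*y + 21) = (y - 8)/(y - 3)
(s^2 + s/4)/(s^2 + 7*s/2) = (4*s + 1)/(2*(2*s + 7))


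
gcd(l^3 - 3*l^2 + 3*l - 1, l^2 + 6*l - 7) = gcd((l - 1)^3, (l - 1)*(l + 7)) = l - 1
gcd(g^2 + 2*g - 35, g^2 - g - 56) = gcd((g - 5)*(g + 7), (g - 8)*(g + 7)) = g + 7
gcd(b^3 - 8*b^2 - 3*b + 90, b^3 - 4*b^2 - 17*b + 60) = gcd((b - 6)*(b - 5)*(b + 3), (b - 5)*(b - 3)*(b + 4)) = b - 5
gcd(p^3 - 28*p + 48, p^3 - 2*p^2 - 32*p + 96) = p^2 + 2*p - 24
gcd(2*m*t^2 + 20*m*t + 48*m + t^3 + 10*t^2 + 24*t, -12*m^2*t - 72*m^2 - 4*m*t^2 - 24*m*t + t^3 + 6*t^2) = 2*m*t + 12*m + t^2 + 6*t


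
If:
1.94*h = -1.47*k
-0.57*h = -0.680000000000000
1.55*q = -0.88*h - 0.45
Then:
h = 1.19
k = -1.57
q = -0.97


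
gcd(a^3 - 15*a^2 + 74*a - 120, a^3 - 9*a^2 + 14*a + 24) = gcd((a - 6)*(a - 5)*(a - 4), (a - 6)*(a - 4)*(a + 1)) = a^2 - 10*a + 24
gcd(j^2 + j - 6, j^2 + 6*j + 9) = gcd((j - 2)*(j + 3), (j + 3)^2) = j + 3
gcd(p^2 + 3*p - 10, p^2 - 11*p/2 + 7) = p - 2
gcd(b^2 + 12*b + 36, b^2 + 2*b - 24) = b + 6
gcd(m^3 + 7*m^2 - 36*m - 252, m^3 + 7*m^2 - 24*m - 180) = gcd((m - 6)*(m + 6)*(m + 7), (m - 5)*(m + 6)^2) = m + 6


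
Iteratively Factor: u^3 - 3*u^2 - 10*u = (u + 2)*(u^2 - 5*u) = u*(u + 2)*(u - 5)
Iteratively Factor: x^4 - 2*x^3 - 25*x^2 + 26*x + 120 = (x - 3)*(x^3 + x^2 - 22*x - 40) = (x - 3)*(x + 2)*(x^2 - x - 20) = (x - 3)*(x + 2)*(x + 4)*(x - 5)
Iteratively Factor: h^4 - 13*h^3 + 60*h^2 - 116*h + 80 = (h - 2)*(h^3 - 11*h^2 + 38*h - 40) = (h - 5)*(h - 2)*(h^2 - 6*h + 8) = (h - 5)*(h - 4)*(h - 2)*(h - 2)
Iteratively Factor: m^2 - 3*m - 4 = (m + 1)*(m - 4)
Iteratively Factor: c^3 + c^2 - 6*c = (c)*(c^2 + c - 6) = c*(c + 3)*(c - 2)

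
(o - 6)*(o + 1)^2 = o^3 - 4*o^2 - 11*o - 6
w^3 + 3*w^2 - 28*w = w*(w - 4)*(w + 7)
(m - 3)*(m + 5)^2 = m^3 + 7*m^2 - 5*m - 75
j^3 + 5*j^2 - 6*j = j*(j - 1)*(j + 6)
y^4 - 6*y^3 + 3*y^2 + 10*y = y*(y - 5)*(y - 2)*(y + 1)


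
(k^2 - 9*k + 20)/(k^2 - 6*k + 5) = (k - 4)/(k - 1)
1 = 1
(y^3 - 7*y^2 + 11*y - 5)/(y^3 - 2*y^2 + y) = (y - 5)/y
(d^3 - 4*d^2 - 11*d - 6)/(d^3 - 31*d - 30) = (d + 1)/(d + 5)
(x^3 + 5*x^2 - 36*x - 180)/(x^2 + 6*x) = x - 1 - 30/x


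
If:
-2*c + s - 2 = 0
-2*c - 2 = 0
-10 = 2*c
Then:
No Solution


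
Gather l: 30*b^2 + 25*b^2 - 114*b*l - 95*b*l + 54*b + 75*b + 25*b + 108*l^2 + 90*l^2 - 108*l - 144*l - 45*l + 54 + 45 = 55*b^2 + 154*b + 198*l^2 + l*(-209*b - 297) + 99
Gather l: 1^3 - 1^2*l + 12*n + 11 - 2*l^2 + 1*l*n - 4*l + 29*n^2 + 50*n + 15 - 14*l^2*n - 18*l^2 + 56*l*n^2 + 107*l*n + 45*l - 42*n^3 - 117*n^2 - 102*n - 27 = l^2*(-14*n - 20) + l*(56*n^2 + 108*n + 40) - 42*n^3 - 88*n^2 - 40*n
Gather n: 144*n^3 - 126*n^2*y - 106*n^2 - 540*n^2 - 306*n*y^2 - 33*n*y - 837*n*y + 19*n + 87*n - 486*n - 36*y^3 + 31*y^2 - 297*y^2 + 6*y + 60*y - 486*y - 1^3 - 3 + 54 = 144*n^3 + n^2*(-126*y - 646) + n*(-306*y^2 - 870*y - 380) - 36*y^3 - 266*y^2 - 420*y + 50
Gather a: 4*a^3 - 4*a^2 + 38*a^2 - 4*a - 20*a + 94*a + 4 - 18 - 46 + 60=4*a^3 + 34*a^2 + 70*a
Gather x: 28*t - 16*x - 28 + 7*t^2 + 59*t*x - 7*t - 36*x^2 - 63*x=7*t^2 + 21*t - 36*x^2 + x*(59*t - 79) - 28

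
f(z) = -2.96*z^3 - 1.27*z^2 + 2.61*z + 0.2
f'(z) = -8.88*z^2 - 2.54*z + 2.61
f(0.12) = 0.49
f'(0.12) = 2.18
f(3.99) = -197.63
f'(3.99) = -148.90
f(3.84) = -176.11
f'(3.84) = -138.08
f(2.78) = -65.95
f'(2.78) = -73.08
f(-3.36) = 89.37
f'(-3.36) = -89.11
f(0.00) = 0.20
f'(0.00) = 2.61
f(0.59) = 0.69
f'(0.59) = -1.98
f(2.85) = -71.20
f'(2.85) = -76.76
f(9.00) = -2237.02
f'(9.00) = -739.53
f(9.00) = -2237.02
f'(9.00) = -739.53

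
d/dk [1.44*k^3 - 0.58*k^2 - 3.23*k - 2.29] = 4.32*k^2 - 1.16*k - 3.23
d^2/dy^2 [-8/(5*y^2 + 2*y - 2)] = 16*(25*y^2 + 10*y - 4*(5*y + 1)^2 - 10)/(5*y^2 + 2*y - 2)^3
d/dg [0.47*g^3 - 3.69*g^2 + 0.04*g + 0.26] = 1.41*g^2 - 7.38*g + 0.04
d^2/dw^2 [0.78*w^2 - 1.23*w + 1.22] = 1.56000000000000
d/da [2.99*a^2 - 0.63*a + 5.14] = 5.98*a - 0.63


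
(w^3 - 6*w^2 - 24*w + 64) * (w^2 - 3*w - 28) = w^5 - 9*w^4 - 34*w^3 + 304*w^2 + 480*w - 1792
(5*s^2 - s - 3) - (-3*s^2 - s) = 8*s^2 - 3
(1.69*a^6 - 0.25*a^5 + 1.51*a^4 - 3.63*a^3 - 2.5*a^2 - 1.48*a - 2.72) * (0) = 0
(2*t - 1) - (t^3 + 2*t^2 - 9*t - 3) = -t^3 - 2*t^2 + 11*t + 2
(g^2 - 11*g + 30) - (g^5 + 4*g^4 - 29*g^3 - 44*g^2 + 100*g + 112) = -g^5 - 4*g^4 + 29*g^3 + 45*g^2 - 111*g - 82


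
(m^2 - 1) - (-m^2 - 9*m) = 2*m^2 + 9*m - 1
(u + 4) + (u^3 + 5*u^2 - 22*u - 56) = u^3 + 5*u^2 - 21*u - 52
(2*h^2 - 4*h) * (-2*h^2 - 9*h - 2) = -4*h^4 - 10*h^3 + 32*h^2 + 8*h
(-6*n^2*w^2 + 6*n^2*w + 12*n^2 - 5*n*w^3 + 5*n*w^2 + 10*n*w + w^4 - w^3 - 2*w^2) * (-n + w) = 6*n^3*w^2 - 6*n^3*w - 12*n^3 - n^2*w^3 + n^2*w^2 + 2*n^2*w - 6*n*w^4 + 6*n*w^3 + 12*n*w^2 + w^5 - w^4 - 2*w^3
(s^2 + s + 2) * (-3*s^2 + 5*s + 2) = -3*s^4 + 2*s^3 + s^2 + 12*s + 4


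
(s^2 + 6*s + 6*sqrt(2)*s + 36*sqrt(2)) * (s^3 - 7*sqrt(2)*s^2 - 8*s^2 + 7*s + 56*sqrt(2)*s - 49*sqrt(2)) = s^5 - 2*s^4 - sqrt(2)*s^4 - 125*s^3 + 2*sqrt(2)*s^3 + 41*sqrt(2)*s^2 + 210*s^2 - 42*sqrt(2)*s + 3444*s - 3528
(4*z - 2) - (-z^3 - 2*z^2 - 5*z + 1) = z^3 + 2*z^2 + 9*z - 3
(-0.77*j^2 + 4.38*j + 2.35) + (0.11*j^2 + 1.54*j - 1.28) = -0.66*j^2 + 5.92*j + 1.07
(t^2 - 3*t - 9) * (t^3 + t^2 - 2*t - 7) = t^5 - 2*t^4 - 14*t^3 - 10*t^2 + 39*t + 63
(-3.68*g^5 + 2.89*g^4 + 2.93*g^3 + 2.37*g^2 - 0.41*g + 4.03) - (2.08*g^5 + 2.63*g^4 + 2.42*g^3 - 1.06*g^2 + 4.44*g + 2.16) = -5.76*g^5 + 0.26*g^4 + 0.51*g^3 + 3.43*g^2 - 4.85*g + 1.87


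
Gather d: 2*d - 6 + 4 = 2*d - 2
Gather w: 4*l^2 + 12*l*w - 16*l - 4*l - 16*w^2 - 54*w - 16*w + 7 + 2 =4*l^2 - 20*l - 16*w^2 + w*(12*l - 70) + 9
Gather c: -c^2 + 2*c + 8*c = -c^2 + 10*c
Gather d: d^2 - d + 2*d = d^2 + d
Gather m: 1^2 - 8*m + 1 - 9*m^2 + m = -9*m^2 - 7*m + 2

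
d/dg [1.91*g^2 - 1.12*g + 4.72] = 3.82*g - 1.12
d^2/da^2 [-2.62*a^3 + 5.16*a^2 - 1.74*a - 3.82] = 10.32 - 15.72*a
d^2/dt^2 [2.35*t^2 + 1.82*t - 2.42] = 4.70000000000000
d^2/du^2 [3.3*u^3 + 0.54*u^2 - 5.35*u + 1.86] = 19.8*u + 1.08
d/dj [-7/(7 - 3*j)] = -21/(3*j - 7)^2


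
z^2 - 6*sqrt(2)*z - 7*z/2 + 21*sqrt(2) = (z - 7/2)*(z - 6*sqrt(2))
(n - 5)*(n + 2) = n^2 - 3*n - 10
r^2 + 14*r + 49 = (r + 7)^2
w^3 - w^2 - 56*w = w*(w - 8)*(w + 7)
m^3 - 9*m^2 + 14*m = m*(m - 7)*(m - 2)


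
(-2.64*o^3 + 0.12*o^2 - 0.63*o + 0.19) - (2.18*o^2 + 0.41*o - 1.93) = -2.64*o^3 - 2.06*o^2 - 1.04*o + 2.12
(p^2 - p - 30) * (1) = p^2 - p - 30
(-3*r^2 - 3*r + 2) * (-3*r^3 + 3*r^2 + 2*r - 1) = 9*r^5 - 21*r^3 + 3*r^2 + 7*r - 2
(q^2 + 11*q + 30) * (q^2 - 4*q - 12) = q^4 + 7*q^3 - 26*q^2 - 252*q - 360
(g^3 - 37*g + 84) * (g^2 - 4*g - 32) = g^5 - 4*g^4 - 69*g^3 + 232*g^2 + 848*g - 2688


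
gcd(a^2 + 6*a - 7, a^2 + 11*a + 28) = a + 7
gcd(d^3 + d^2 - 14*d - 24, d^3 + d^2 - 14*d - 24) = d^3 + d^2 - 14*d - 24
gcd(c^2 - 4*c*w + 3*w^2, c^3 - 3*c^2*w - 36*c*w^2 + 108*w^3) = -c + 3*w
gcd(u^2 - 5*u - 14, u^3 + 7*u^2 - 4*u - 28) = u + 2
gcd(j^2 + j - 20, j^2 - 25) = j + 5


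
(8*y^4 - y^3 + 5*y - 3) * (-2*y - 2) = -16*y^5 - 14*y^4 + 2*y^3 - 10*y^2 - 4*y + 6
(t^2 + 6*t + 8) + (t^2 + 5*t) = 2*t^2 + 11*t + 8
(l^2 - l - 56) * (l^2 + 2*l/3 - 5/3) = l^4 - l^3/3 - 175*l^2/3 - 107*l/3 + 280/3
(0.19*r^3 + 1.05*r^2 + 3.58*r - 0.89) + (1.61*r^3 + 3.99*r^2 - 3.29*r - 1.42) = 1.8*r^3 + 5.04*r^2 + 0.29*r - 2.31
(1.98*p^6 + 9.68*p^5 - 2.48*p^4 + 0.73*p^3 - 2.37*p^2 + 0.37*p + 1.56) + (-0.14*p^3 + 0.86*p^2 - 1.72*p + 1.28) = 1.98*p^6 + 9.68*p^5 - 2.48*p^4 + 0.59*p^3 - 1.51*p^2 - 1.35*p + 2.84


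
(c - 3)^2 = c^2 - 6*c + 9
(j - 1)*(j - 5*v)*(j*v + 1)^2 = j^4*v^2 - 5*j^3*v^3 - j^3*v^2 + 2*j^3*v + 5*j^2*v^3 - 10*j^2*v^2 - 2*j^2*v + j^2 + 10*j*v^2 - 5*j*v - j + 5*v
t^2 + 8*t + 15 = (t + 3)*(t + 5)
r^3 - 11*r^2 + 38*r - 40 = (r - 5)*(r - 4)*(r - 2)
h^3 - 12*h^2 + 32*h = h*(h - 8)*(h - 4)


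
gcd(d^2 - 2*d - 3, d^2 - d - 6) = d - 3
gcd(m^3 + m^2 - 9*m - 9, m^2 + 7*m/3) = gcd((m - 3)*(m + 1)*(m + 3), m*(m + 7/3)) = 1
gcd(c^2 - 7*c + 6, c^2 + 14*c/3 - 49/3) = 1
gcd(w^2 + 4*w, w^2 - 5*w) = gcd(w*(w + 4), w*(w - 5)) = w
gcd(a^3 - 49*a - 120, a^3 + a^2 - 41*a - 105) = a^2 + 8*a + 15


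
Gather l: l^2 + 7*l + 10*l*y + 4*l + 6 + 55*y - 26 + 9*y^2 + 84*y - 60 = l^2 + l*(10*y + 11) + 9*y^2 + 139*y - 80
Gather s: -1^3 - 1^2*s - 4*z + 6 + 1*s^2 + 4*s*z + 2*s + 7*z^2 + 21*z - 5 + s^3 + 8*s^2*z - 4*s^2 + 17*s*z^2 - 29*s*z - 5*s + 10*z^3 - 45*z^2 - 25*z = s^3 + s^2*(8*z - 3) + s*(17*z^2 - 25*z - 4) + 10*z^3 - 38*z^2 - 8*z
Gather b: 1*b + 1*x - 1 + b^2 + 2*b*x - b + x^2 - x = b^2 + 2*b*x + x^2 - 1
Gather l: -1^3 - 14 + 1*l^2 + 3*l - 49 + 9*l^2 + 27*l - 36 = 10*l^2 + 30*l - 100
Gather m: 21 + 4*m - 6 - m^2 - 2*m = -m^2 + 2*m + 15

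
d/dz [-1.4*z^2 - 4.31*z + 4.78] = -2.8*z - 4.31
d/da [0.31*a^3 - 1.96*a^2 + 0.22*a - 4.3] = 0.93*a^2 - 3.92*a + 0.22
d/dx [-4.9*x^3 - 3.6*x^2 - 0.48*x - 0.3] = -14.7*x^2 - 7.2*x - 0.48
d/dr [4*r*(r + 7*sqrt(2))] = 8*r + 28*sqrt(2)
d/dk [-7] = 0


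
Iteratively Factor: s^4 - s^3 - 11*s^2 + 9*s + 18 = (s - 3)*(s^3 + 2*s^2 - 5*s - 6) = (s - 3)*(s - 2)*(s^2 + 4*s + 3) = (s - 3)*(s - 2)*(s + 1)*(s + 3)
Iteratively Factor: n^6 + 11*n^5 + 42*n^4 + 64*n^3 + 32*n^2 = (n + 1)*(n^5 + 10*n^4 + 32*n^3 + 32*n^2) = n*(n + 1)*(n^4 + 10*n^3 + 32*n^2 + 32*n) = n*(n + 1)*(n + 4)*(n^3 + 6*n^2 + 8*n) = n*(n + 1)*(n + 4)^2*(n^2 + 2*n) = n*(n + 1)*(n + 2)*(n + 4)^2*(n)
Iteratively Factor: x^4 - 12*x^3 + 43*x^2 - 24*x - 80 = (x - 4)*(x^3 - 8*x^2 + 11*x + 20) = (x - 4)*(x + 1)*(x^2 - 9*x + 20) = (x - 4)^2*(x + 1)*(x - 5)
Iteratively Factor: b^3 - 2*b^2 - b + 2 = (b + 1)*(b^2 - 3*b + 2) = (b - 1)*(b + 1)*(b - 2)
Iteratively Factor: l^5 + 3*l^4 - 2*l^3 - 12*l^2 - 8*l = (l + 2)*(l^4 + l^3 - 4*l^2 - 4*l) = (l + 1)*(l + 2)*(l^3 - 4*l) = (l + 1)*(l + 2)^2*(l^2 - 2*l) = (l - 2)*(l + 1)*(l + 2)^2*(l)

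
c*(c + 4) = c^2 + 4*c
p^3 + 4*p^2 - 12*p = p*(p - 2)*(p + 6)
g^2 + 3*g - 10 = (g - 2)*(g + 5)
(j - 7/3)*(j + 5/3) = j^2 - 2*j/3 - 35/9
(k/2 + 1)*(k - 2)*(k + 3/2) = k^3/2 + 3*k^2/4 - 2*k - 3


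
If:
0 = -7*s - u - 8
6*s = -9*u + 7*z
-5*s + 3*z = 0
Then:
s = -108/103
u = -68/103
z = -180/103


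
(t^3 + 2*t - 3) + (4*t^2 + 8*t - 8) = t^3 + 4*t^2 + 10*t - 11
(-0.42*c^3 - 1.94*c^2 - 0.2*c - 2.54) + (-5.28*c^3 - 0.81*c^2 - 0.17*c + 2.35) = -5.7*c^3 - 2.75*c^2 - 0.37*c - 0.19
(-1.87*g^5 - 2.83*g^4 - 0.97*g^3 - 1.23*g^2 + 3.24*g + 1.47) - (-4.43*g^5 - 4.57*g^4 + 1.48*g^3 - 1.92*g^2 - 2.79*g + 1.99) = 2.56*g^5 + 1.74*g^4 - 2.45*g^3 + 0.69*g^2 + 6.03*g - 0.52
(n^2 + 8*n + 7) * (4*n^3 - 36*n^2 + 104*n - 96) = 4*n^5 - 4*n^4 - 156*n^3 + 484*n^2 - 40*n - 672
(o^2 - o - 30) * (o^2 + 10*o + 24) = o^4 + 9*o^3 - 16*o^2 - 324*o - 720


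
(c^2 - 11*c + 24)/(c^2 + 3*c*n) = (c^2 - 11*c + 24)/(c*(c + 3*n))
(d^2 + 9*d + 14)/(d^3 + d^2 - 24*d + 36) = (d^2 + 9*d + 14)/(d^3 + d^2 - 24*d + 36)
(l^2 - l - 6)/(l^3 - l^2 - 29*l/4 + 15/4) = 4*(l + 2)/(4*l^2 + 8*l - 5)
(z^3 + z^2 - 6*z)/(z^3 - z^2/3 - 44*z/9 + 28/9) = 9*z*(z + 3)/(9*z^2 + 15*z - 14)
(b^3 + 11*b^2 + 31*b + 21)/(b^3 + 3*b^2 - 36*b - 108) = (b^2 + 8*b + 7)/(b^2 - 36)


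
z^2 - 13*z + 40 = (z - 8)*(z - 5)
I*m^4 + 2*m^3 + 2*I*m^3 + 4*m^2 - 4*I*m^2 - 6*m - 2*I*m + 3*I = (m + 3)*(m - I)^2*(I*m - I)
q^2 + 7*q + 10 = (q + 2)*(q + 5)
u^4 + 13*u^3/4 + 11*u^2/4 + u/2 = u*(u + 1/4)*(u + 1)*(u + 2)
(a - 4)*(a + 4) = a^2 - 16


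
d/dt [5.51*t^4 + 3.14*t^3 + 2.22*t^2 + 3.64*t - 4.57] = 22.04*t^3 + 9.42*t^2 + 4.44*t + 3.64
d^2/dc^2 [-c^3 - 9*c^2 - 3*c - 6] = -6*c - 18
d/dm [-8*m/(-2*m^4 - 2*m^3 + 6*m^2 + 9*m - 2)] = 16*(-3*m^4 - 2*m^3 + 3*m^2 + 1)/(4*m^8 + 8*m^7 - 20*m^6 - 60*m^5 + 8*m^4 + 116*m^3 + 57*m^2 - 36*m + 4)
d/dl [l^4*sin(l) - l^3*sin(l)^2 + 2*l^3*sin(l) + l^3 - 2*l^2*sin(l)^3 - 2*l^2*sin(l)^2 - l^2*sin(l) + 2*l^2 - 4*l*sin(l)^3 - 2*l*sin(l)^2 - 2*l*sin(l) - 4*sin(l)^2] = l^4*cos(l) + 4*l^3*sin(l) - l^3*sin(2*l) + 2*l^3*cos(l) + 6*l^2*sin(l) - 2*l^2*sin(2*l) - 5*l^2*cos(l)/2 + 3*l^2*cos(2*l)/2 + 3*l^2*cos(3*l)/2 + 3*l^2/2 - 3*l*sin(l) + l*sin(3*l) - 2*sqrt(2)*l*sin(l + pi/4) - 3*l*cos(l) + 3*l*cos(3*l) + 2*sqrt(2)*l*cos(2*l + pi/4) + 2*l - 5*sin(l) - 4*sin(2*l) + sin(3*l) + cos(2*l) - 1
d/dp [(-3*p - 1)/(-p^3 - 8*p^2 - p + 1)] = (3*p^3 + 24*p^2 + 3*p - (3*p + 1)*(3*p^2 + 16*p + 1) - 3)/(p^3 + 8*p^2 + p - 1)^2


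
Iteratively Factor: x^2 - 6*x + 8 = (x - 2)*(x - 4)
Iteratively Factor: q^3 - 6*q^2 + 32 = (q - 4)*(q^2 - 2*q - 8) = (q - 4)*(q + 2)*(q - 4)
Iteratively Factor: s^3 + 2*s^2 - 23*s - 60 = (s + 3)*(s^2 - s - 20) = (s - 5)*(s + 3)*(s + 4)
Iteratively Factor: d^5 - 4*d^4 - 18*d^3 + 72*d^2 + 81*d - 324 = (d - 3)*(d^4 - d^3 - 21*d^2 + 9*d + 108) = (d - 3)*(d + 3)*(d^3 - 4*d^2 - 9*d + 36) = (d - 3)^2*(d + 3)*(d^2 - d - 12) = (d - 4)*(d - 3)^2*(d + 3)*(d + 3)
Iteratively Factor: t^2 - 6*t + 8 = (t - 4)*(t - 2)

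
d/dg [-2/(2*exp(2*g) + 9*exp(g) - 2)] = (8*exp(g) + 18)*exp(g)/(2*exp(2*g) + 9*exp(g) - 2)^2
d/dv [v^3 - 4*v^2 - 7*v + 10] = 3*v^2 - 8*v - 7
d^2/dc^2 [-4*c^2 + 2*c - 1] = -8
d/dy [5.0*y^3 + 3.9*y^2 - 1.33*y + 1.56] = 15.0*y^2 + 7.8*y - 1.33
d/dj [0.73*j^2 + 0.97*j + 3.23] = 1.46*j + 0.97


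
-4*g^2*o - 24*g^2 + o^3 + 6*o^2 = (-2*g + o)*(2*g + o)*(o + 6)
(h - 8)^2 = h^2 - 16*h + 64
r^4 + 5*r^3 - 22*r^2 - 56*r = r*(r - 4)*(r + 2)*(r + 7)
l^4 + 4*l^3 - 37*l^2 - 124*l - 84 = (l - 6)*(l + 1)*(l + 2)*(l + 7)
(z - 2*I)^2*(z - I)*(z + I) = z^4 - 4*I*z^3 - 3*z^2 - 4*I*z - 4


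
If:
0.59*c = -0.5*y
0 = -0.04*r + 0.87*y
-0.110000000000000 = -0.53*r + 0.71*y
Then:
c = -0.01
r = 0.22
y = 0.01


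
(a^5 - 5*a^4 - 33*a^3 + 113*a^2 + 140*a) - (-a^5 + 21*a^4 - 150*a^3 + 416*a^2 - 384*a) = 2*a^5 - 26*a^4 + 117*a^3 - 303*a^2 + 524*a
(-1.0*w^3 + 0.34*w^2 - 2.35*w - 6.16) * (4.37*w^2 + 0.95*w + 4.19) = -4.37*w^5 + 0.5358*w^4 - 14.1365*w^3 - 27.7271*w^2 - 15.6985*w - 25.8104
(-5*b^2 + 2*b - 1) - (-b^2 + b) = -4*b^2 + b - 1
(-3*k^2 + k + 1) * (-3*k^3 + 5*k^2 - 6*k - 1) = 9*k^5 - 18*k^4 + 20*k^3 + 2*k^2 - 7*k - 1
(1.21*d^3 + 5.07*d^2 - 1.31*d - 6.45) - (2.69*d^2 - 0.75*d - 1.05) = 1.21*d^3 + 2.38*d^2 - 0.56*d - 5.4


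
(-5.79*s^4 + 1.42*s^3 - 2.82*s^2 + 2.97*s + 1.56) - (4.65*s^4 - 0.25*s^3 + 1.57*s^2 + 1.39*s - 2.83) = -10.44*s^4 + 1.67*s^3 - 4.39*s^2 + 1.58*s + 4.39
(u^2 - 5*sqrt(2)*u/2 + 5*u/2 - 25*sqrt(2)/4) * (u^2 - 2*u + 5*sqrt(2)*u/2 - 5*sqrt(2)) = u^4 + u^3/2 - 35*u^2/2 - 25*u/4 + 125/2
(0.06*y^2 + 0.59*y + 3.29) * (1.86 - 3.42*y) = -0.2052*y^3 - 1.9062*y^2 - 10.1544*y + 6.1194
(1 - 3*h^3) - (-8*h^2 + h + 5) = -3*h^3 + 8*h^2 - h - 4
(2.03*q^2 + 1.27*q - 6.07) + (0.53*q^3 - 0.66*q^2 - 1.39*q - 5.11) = 0.53*q^3 + 1.37*q^2 - 0.12*q - 11.18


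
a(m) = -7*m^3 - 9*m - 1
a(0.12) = -2.09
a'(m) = -21*m^2 - 9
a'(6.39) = -866.47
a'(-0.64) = -17.60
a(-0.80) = 9.78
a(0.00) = -1.00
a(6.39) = -1884.93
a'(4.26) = -390.10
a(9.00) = -5185.00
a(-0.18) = 0.66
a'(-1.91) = -85.61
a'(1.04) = -31.71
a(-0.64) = 6.60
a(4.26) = -580.50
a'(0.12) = -9.30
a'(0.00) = -9.00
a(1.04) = -18.23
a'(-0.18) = -9.68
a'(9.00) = -1710.00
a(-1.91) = 64.97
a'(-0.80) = -22.44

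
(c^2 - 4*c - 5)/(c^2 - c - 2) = (c - 5)/(c - 2)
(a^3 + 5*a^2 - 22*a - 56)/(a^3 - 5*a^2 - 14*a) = (a^2 + 3*a - 28)/(a*(a - 7))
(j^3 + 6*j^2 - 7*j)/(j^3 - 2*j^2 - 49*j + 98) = j*(j - 1)/(j^2 - 9*j + 14)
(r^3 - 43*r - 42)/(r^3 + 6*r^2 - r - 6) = (r - 7)/(r - 1)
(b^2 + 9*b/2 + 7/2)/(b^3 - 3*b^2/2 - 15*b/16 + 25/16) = 8*(2*b + 7)/(16*b^2 - 40*b + 25)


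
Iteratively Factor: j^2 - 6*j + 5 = (j - 1)*(j - 5)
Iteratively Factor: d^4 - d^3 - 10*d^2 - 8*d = (d)*(d^3 - d^2 - 10*d - 8) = d*(d + 1)*(d^2 - 2*d - 8) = d*(d - 4)*(d + 1)*(d + 2)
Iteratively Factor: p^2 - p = (p)*(p - 1)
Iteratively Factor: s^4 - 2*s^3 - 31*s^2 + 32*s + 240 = (s + 4)*(s^3 - 6*s^2 - 7*s + 60) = (s - 5)*(s + 4)*(s^2 - s - 12) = (s - 5)*(s - 4)*(s + 4)*(s + 3)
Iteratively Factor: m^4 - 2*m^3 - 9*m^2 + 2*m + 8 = (m + 2)*(m^3 - 4*m^2 - m + 4) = (m + 1)*(m + 2)*(m^2 - 5*m + 4) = (m - 4)*(m + 1)*(m + 2)*(m - 1)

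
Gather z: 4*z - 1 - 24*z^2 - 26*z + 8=-24*z^2 - 22*z + 7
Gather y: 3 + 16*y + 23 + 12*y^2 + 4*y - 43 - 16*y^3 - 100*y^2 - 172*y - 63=-16*y^3 - 88*y^2 - 152*y - 80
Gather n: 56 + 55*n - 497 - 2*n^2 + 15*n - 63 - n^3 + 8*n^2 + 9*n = -n^3 + 6*n^2 + 79*n - 504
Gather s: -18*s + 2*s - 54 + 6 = -16*s - 48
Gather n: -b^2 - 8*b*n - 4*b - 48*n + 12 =-b^2 - 4*b + n*(-8*b - 48) + 12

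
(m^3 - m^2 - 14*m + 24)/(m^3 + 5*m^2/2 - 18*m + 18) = 2*(m^2 + m - 12)/(2*m^2 + 9*m - 18)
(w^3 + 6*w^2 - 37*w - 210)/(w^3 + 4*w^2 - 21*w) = (w^2 - w - 30)/(w*(w - 3))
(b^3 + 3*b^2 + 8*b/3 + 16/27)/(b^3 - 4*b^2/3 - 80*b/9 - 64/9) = (b + 1/3)/(b - 4)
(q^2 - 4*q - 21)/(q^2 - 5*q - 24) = (q - 7)/(q - 8)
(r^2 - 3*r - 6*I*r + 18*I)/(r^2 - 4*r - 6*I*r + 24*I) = (r - 3)/(r - 4)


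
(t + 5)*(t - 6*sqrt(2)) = t^2 - 6*sqrt(2)*t + 5*t - 30*sqrt(2)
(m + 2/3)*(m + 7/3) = m^2 + 3*m + 14/9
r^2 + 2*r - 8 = (r - 2)*(r + 4)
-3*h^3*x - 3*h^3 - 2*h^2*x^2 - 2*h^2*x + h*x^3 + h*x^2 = (-3*h + x)*(h + x)*(h*x + h)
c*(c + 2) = c^2 + 2*c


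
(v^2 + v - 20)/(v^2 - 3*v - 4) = (v + 5)/(v + 1)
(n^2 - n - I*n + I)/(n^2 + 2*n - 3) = (n - I)/(n + 3)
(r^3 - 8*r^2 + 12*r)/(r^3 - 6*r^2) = (r - 2)/r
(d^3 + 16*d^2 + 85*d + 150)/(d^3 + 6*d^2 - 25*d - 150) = (d + 5)/(d - 5)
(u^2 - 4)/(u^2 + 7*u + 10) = (u - 2)/(u + 5)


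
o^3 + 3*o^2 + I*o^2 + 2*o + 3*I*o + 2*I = (o + 1)*(o + 2)*(o + I)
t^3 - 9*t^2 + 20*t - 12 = (t - 6)*(t - 2)*(t - 1)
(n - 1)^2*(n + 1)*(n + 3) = n^4 + 2*n^3 - 4*n^2 - 2*n + 3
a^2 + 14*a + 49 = (a + 7)^2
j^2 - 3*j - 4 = (j - 4)*(j + 1)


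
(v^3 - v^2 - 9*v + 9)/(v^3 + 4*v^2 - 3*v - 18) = (v^2 - 4*v + 3)/(v^2 + v - 6)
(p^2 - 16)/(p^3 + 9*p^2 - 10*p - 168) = (p + 4)/(p^2 + 13*p + 42)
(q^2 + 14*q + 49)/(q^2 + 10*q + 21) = (q + 7)/(q + 3)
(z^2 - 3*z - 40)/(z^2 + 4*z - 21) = (z^2 - 3*z - 40)/(z^2 + 4*z - 21)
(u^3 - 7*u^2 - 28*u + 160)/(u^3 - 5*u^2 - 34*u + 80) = (u - 4)/(u - 2)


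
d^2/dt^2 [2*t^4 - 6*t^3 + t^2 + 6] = 24*t^2 - 36*t + 2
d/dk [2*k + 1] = 2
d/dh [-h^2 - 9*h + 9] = -2*h - 9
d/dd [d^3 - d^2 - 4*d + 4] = 3*d^2 - 2*d - 4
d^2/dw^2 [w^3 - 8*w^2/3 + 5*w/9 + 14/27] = 6*w - 16/3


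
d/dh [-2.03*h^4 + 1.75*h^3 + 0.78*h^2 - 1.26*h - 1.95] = -8.12*h^3 + 5.25*h^2 + 1.56*h - 1.26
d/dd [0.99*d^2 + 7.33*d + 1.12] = 1.98*d + 7.33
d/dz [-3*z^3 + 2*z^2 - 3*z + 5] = -9*z^2 + 4*z - 3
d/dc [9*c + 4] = 9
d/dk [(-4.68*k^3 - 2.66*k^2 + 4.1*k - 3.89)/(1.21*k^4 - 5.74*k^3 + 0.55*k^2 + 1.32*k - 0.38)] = (5.6628*k^6 + 6.4372*k^5 - 32.7254*k^4 + 53.5404*k^3 - 67.4168*k^2 + 6.3006*k + 3.5768)/(1.4641*k^8 - 13.8908*k^7 + 34.2786*k^6 - 3.1196*k^5 - 15.7707*k^4 + 5.8144*k^3 + 1.3244*k^2 - 1.0032*k + 0.1444)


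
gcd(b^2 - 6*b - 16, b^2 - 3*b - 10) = b + 2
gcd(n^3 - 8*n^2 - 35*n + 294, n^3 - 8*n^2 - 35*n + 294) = n^3 - 8*n^2 - 35*n + 294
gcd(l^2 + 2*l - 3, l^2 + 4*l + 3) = l + 3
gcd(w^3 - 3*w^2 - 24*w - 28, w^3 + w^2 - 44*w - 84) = w^2 - 5*w - 14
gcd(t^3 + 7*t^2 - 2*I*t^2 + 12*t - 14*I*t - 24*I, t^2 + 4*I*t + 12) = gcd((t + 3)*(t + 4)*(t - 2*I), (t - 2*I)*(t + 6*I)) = t - 2*I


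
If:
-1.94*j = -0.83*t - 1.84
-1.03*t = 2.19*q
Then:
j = 0.427835051546392*t + 0.948453608247423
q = -0.470319634703196*t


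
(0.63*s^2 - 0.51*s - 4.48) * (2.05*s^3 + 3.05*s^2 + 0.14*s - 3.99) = 1.2915*s^5 + 0.876*s^4 - 10.6513*s^3 - 16.2491*s^2 + 1.4077*s + 17.8752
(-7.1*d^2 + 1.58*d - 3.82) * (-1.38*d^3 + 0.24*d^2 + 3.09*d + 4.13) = 9.798*d^5 - 3.8844*d^4 - 16.2882*d^3 - 25.3576*d^2 - 5.2784*d - 15.7766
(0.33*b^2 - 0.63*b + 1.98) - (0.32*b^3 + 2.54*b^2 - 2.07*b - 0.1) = -0.32*b^3 - 2.21*b^2 + 1.44*b + 2.08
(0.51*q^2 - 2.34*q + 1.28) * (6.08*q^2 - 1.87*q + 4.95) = 3.1008*q^4 - 15.1809*q^3 + 14.6827*q^2 - 13.9766*q + 6.336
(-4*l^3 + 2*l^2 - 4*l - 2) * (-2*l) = 8*l^4 - 4*l^3 + 8*l^2 + 4*l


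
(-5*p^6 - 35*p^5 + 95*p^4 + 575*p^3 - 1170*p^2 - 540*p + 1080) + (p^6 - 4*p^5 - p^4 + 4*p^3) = -4*p^6 - 39*p^5 + 94*p^4 + 579*p^3 - 1170*p^2 - 540*p + 1080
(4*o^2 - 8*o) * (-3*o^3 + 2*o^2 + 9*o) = -12*o^5 + 32*o^4 + 20*o^3 - 72*o^2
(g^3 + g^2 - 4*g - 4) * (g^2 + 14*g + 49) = g^5 + 15*g^4 + 59*g^3 - 11*g^2 - 252*g - 196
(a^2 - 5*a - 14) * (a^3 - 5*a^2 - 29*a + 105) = a^5 - 10*a^4 - 18*a^3 + 320*a^2 - 119*a - 1470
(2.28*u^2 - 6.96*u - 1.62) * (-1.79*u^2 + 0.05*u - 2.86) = -4.0812*u^4 + 12.5724*u^3 - 3.969*u^2 + 19.8246*u + 4.6332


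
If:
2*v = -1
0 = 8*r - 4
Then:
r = 1/2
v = -1/2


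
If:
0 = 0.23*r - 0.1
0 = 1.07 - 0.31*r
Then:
No Solution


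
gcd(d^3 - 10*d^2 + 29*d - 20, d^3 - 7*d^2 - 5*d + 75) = d - 5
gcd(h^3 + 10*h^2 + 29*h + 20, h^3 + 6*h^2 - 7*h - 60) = h^2 + 9*h + 20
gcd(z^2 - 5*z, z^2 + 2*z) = z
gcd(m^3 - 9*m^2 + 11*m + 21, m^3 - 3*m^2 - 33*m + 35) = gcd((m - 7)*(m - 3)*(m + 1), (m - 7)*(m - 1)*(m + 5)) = m - 7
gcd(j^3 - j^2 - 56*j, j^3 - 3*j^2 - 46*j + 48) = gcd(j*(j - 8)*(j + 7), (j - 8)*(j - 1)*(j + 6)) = j - 8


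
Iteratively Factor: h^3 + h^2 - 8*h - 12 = (h - 3)*(h^2 + 4*h + 4) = (h - 3)*(h + 2)*(h + 2)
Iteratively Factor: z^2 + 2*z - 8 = (z - 2)*(z + 4)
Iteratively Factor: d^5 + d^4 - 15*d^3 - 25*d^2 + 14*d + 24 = (d - 1)*(d^4 + 2*d^3 - 13*d^2 - 38*d - 24) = (d - 1)*(d + 3)*(d^3 - d^2 - 10*d - 8) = (d - 1)*(d + 2)*(d + 3)*(d^2 - 3*d - 4) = (d - 4)*(d - 1)*(d + 2)*(d + 3)*(d + 1)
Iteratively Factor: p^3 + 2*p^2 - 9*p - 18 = (p - 3)*(p^2 + 5*p + 6) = (p - 3)*(p + 2)*(p + 3)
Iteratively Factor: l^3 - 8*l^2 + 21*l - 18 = (l - 2)*(l^2 - 6*l + 9) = (l - 3)*(l - 2)*(l - 3)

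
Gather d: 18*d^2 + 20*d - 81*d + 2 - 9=18*d^2 - 61*d - 7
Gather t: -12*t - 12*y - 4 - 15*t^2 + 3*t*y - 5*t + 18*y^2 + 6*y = -15*t^2 + t*(3*y - 17) + 18*y^2 - 6*y - 4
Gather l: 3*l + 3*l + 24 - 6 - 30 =6*l - 12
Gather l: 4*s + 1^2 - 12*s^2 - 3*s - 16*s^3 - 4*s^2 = -16*s^3 - 16*s^2 + s + 1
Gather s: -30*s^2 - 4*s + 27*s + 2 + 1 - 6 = -30*s^2 + 23*s - 3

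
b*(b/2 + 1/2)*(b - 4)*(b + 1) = b^4/2 - b^3 - 7*b^2/2 - 2*b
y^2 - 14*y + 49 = (y - 7)^2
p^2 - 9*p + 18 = (p - 6)*(p - 3)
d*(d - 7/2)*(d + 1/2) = d^3 - 3*d^2 - 7*d/4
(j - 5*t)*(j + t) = j^2 - 4*j*t - 5*t^2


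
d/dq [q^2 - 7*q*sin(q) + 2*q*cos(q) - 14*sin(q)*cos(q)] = -2*q*sin(q) - 7*q*cos(q) + 2*q - 7*sin(q) + 2*cos(q) - 14*cos(2*q)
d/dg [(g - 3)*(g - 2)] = 2*g - 5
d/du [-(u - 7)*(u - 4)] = 11 - 2*u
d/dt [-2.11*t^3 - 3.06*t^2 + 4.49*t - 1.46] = -6.33*t^2 - 6.12*t + 4.49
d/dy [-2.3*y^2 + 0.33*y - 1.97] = 0.33 - 4.6*y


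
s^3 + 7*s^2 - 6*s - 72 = (s - 3)*(s + 4)*(s + 6)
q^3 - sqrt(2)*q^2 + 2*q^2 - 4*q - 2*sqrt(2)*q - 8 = (q + 2)*(q - 2*sqrt(2))*(q + sqrt(2))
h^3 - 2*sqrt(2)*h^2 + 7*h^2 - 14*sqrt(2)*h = h*(h + 7)*(h - 2*sqrt(2))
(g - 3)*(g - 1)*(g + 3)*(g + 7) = g^4 + 6*g^3 - 16*g^2 - 54*g + 63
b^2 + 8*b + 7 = (b + 1)*(b + 7)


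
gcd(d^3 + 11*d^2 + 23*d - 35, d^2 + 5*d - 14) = d + 7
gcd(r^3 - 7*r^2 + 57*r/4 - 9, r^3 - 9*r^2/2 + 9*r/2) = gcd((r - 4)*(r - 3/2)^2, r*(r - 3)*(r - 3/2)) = r - 3/2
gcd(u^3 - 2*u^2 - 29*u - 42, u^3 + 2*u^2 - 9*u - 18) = u^2 + 5*u + 6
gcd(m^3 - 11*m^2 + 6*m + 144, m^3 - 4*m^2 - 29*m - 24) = m^2 - 5*m - 24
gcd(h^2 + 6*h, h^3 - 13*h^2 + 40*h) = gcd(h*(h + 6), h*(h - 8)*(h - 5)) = h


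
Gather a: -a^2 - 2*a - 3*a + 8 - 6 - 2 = -a^2 - 5*a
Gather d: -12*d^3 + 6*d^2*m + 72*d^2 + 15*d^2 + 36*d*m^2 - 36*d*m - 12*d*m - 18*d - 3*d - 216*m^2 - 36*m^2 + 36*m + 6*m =-12*d^3 + d^2*(6*m + 87) + d*(36*m^2 - 48*m - 21) - 252*m^2 + 42*m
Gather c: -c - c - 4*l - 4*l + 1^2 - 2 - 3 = -2*c - 8*l - 4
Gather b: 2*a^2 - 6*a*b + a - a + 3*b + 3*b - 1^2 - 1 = 2*a^2 + b*(6 - 6*a) - 2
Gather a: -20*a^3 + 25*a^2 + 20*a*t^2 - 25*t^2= -20*a^3 + 25*a^2 + 20*a*t^2 - 25*t^2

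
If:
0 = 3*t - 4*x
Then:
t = 4*x/3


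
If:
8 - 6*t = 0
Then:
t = 4/3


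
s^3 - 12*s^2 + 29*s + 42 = (s - 7)*(s - 6)*(s + 1)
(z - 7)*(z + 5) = z^2 - 2*z - 35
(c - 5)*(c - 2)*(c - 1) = c^3 - 8*c^2 + 17*c - 10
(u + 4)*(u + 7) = u^2 + 11*u + 28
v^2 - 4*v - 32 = (v - 8)*(v + 4)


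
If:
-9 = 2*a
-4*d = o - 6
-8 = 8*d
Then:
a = -9/2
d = -1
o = 10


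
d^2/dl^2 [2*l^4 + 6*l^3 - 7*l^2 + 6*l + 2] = 24*l^2 + 36*l - 14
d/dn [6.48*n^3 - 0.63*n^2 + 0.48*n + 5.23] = 19.44*n^2 - 1.26*n + 0.48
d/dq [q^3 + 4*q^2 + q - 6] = 3*q^2 + 8*q + 1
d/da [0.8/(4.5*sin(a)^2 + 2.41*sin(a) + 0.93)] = -(7.2*sin(a) + 1.928)*cos(a)/(4.5*sin(a)^2 + 2.41*sin(a) + 0.93)^2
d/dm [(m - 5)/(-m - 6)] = -11/(m + 6)^2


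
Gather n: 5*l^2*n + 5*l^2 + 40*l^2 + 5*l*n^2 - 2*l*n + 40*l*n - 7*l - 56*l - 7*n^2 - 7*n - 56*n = 45*l^2 - 63*l + n^2*(5*l - 7) + n*(5*l^2 + 38*l - 63)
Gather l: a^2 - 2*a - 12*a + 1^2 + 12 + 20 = a^2 - 14*a + 33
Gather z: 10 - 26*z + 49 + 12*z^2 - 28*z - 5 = 12*z^2 - 54*z + 54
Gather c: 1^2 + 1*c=c + 1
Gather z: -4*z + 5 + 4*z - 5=0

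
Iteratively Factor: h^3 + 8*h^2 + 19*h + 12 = (h + 4)*(h^2 + 4*h + 3) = (h + 3)*(h + 4)*(h + 1)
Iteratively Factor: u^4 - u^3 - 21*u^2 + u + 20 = (u + 4)*(u^3 - 5*u^2 - u + 5) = (u - 1)*(u + 4)*(u^2 - 4*u - 5) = (u - 1)*(u + 1)*(u + 4)*(u - 5)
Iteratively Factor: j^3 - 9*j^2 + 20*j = (j - 5)*(j^2 - 4*j) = (j - 5)*(j - 4)*(j)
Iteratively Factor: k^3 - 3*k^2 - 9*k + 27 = (k - 3)*(k^2 - 9) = (k - 3)*(k + 3)*(k - 3)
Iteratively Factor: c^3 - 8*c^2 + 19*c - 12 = (c - 4)*(c^2 - 4*c + 3) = (c - 4)*(c - 3)*(c - 1)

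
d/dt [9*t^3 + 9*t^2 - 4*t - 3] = 27*t^2 + 18*t - 4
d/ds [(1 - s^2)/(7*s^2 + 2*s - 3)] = 2*(-s^2 - 4*s - 1)/(49*s^4 + 28*s^3 - 38*s^2 - 12*s + 9)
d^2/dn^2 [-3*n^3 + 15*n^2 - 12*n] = 30 - 18*n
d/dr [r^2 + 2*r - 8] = 2*r + 2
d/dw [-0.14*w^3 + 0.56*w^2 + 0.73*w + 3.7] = -0.42*w^2 + 1.12*w + 0.73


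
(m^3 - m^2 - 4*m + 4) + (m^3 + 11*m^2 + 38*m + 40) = 2*m^3 + 10*m^2 + 34*m + 44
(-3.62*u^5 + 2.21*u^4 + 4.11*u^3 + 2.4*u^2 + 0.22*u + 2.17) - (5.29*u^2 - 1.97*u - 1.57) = -3.62*u^5 + 2.21*u^4 + 4.11*u^3 - 2.89*u^2 + 2.19*u + 3.74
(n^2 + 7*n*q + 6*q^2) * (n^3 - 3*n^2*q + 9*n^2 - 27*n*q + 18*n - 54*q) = n^5 + 4*n^4*q + 9*n^4 - 15*n^3*q^2 + 36*n^3*q + 18*n^3 - 18*n^2*q^3 - 135*n^2*q^2 + 72*n^2*q - 162*n*q^3 - 270*n*q^2 - 324*q^3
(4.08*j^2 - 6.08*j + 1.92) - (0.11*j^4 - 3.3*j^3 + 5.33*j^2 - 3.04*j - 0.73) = -0.11*j^4 + 3.3*j^3 - 1.25*j^2 - 3.04*j + 2.65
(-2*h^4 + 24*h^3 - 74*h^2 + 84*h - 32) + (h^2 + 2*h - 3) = -2*h^4 + 24*h^3 - 73*h^2 + 86*h - 35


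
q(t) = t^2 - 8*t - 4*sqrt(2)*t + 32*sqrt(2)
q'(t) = 2*t - 8 - 4*sqrt(2)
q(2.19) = 20.14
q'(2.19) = -9.28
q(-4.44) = 125.60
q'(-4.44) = -22.54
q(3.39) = 10.45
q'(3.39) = -6.88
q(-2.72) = 89.80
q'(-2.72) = -19.10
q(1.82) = 23.71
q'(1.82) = -10.02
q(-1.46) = 67.33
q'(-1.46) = -16.58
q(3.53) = 9.51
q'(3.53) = -6.60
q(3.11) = 12.45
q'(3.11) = -7.44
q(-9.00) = 249.17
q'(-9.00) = -31.66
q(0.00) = 45.25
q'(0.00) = -13.66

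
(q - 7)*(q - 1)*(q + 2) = q^3 - 6*q^2 - 9*q + 14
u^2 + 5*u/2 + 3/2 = (u + 1)*(u + 3/2)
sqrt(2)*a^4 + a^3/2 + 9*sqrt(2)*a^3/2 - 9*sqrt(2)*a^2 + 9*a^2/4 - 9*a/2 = a*(a - 3/2)*(a + 6)*(sqrt(2)*a + 1/2)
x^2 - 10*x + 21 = (x - 7)*(x - 3)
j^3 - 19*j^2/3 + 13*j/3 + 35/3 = (j - 5)*(j - 7/3)*(j + 1)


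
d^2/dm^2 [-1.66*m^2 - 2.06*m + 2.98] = -3.32000000000000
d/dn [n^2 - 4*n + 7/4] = 2*n - 4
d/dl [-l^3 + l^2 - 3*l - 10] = -3*l^2 + 2*l - 3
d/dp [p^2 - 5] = 2*p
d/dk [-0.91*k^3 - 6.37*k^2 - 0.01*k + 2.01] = -2.73*k^2 - 12.74*k - 0.01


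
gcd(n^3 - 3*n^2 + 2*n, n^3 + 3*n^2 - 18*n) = n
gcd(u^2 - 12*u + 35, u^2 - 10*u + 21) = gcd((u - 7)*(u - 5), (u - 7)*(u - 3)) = u - 7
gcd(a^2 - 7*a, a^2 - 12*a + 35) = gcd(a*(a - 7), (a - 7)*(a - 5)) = a - 7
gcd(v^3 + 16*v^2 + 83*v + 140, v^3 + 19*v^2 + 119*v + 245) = v^2 + 12*v + 35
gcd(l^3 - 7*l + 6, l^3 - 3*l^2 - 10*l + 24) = l^2 + l - 6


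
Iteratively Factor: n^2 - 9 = (n - 3)*(n + 3)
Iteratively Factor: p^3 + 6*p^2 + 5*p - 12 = (p + 3)*(p^2 + 3*p - 4) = (p + 3)*(p + 4)*(p - 1)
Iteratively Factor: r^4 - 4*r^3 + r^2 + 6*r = (r - 3)*(r^3 - r^2 - 2*r) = r*(r - 3)*(r^2 - r - 2) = r*(r - 3)*(r + 1)*(r - 2)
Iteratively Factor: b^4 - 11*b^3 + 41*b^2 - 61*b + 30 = (b - 1)*(b^3 - 10*b^2 + 31*b - 30) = (b - 5)*(b - 1)*(b^2 - 5*b + 6) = (b - 5)*(b - 3)*(b - 1)*(b - 2)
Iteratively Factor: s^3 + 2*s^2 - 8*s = (s - 2)*(s^2 + 4*s) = (s - 2)*(s + 4)*(s)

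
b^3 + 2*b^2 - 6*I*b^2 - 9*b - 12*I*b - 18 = (b + 2)*(b - 3*I)^2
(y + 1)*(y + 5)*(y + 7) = y^3 + 13*y^2 + 47*y + 35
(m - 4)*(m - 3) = m^2 - 7*m + 12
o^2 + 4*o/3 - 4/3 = (o - 2/3)*(o + 2)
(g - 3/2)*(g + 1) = g^2 - g/2 - 3/2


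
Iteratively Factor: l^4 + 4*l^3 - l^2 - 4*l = (l)*(l^3 + 4*l^2 - l - 4) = l*(l + 4)*(l^2 - 1) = l*(l + 1)*(l + 4)*(l - 1)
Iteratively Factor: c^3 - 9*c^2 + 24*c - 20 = (c - 2)*(c^2 - 7*c + 10) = (c - 5)*(c - 2)*(c - 2)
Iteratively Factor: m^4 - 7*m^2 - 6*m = (m)*(m^3 - 7*m - 6) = m*(m + 2)*(m^2 - 2*m - 3) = m*(m + 1)*(m + 2)*(m - 3)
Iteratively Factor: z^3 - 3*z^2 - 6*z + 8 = (z + 2)*(z^2 - 5*z + 4) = (z - 1)*(z + 2)*(z - 4)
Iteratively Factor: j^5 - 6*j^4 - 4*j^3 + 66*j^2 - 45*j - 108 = (j + 1)*(j^4 - 7*j^3 + 3*j^2 + 63*j - 108) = (j - 3)*(j + 1)*(j^3 - 4*j^2 - 9*j + 36) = (j - 3)*(j + 1)*(j + 3)*(j^2 - 7*j + 12) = (j - 4)*(j - 3)*(j + 1)*(j + 3)*(j - 3)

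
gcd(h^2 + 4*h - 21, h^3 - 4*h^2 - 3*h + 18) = h - 3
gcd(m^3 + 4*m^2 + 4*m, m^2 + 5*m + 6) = m + 2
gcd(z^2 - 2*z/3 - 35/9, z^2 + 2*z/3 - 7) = z - 7/3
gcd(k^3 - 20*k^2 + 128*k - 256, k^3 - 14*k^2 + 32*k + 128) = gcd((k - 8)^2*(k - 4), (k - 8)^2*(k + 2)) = k^2 - 16*k + 64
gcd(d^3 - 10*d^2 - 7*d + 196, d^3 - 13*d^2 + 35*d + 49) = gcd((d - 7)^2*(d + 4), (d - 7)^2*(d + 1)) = d^2 - 14*d + 49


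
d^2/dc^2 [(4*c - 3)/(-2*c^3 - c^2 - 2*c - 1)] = 2*(-4*(4*c - 3)*(3*c^2 + c + 1)^2 + (24*c^2 + 8*c + (4*c - 3)*(6*c + 1) + 8)*(2*c^3 + c^2 + 2*c + 1))/(2*c^3 + c^2 + 2*c + 1)^3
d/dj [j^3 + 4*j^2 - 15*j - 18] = 3*j^2 + 8*j - 15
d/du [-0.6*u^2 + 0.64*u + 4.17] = 0.64 - 1.2*u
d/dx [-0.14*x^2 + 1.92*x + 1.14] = 1.92 - 0.28*x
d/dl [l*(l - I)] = 2*l - I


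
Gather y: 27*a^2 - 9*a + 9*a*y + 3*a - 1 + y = 27*a^2 - 6*a + y*(9*a + 1) - 1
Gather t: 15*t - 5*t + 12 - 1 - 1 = 10*t + 10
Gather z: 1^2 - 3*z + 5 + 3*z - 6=0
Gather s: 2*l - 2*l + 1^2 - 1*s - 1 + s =0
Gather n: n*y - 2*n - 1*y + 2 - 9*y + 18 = n*(y - 2) - 10*y + 20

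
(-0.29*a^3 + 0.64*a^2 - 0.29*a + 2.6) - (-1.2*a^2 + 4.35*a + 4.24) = -0.29*a^3 + 1.84*a^2 - 4.64*a - 1.64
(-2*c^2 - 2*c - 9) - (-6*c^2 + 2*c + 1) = 4*c^2 - 4*c - 10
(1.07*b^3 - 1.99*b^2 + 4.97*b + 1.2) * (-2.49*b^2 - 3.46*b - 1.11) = -2.6643*b^5 + 1.2529*b^4 - 6.6776*b^3 - 17.9753*b^2 - 9.6687*b - 1.332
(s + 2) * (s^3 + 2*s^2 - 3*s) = s^4 + 4*s^3 + s^2 - 6*s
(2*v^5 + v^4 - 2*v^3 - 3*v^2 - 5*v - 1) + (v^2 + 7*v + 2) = 2*v^5 + v^4 - 2*v^3 - 2*v^2 + 2*v + 1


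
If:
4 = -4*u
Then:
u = -1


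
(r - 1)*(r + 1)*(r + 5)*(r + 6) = r^4 + 11*r^3 + 29*r^2 - 11*r - 30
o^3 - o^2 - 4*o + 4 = (o - 2)*(o - 1)*(o + 2)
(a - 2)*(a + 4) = a^2 + 2*a - 8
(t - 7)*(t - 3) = t^2 - 10*t + 21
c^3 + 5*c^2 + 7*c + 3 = (c + 1)^2*(c + 3)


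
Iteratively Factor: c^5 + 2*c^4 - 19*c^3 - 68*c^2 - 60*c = (c)*(c^4 + 2*c^3 - 19*c^2 - 68*c - 60) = c*(c + 2)*(c^3 - 19*c - 30) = c*(c + 2)^2*(c^2 - 2*c - 15) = c*(c - 5)*(c + 2)^2*(c + 3)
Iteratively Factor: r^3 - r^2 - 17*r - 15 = (r + 1)*(r^2 - 2*r - 15) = (r + 1)*(r + 3)*(r - 5)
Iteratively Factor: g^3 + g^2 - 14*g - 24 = (g - 4)*(g^2 + 5*g + 6) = (g - 4)*(g + 2)*(g + 3)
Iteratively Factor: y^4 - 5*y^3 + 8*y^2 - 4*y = (y)*(y^3 - 5*y^2 + 8*y - 4) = y*(y - 2)*(y^2 - 3*y + 2) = y*(y - 2)*(y - 1)*(y - 2)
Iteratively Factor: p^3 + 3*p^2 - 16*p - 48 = (p + 4)*(p^2 - p - 12) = (p - 4)*(p + 4)*(p + 3)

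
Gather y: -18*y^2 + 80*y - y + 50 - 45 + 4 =-18*y^2 + 79*y + 9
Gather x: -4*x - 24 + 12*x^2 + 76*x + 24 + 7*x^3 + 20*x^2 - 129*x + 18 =7*x^3 + 32*x^2 - 57*x + 18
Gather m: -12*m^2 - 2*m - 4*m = -12*m^2 - 6*m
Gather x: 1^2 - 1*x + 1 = 2 - x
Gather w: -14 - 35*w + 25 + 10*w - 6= 5 - 25*w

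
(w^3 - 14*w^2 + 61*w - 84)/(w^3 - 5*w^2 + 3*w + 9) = (w^2 - 11*w + 28)/(w^2 - 2*w - 3)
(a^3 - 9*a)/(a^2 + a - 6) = a*(a - 3)/(a - 2)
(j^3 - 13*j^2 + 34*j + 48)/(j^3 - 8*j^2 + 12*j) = (j^2 - 7*j - 8)/(j*(j - 2))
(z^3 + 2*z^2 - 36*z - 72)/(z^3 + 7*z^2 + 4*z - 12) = (z - 6)/(z - 1)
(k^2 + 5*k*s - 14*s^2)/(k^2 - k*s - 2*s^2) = (k + 7*s)/(k + s)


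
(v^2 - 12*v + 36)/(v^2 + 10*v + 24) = (v^2 - 12*v + 36)/(v^2 + 10*v + 24)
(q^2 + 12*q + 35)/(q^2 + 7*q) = (q + 5)/q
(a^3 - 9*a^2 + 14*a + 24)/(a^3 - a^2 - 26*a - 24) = (a - 4)/(a + 4)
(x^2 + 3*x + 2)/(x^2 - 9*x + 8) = (x^2 + 3*x + 2)/(x^2 - 9*x + 8)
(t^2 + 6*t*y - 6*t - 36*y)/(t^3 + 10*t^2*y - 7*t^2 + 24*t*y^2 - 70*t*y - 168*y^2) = (t - 6)/(t^2 + 4*t*y - 7*t - 28*y)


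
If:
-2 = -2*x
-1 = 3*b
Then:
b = -1/3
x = 1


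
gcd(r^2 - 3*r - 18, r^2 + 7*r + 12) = r + 3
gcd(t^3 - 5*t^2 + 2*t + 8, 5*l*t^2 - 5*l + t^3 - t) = t + 1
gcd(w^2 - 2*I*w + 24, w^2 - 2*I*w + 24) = w^2 - 2*I*w + 24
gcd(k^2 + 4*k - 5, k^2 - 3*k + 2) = k - 1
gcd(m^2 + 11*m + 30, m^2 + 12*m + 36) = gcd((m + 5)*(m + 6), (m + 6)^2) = m + 6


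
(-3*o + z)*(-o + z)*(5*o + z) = 15*o^3 - 17*o^2*z + o*z^2 + z^3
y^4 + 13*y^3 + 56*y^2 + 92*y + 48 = (y + 1)*(y + 2)*(y + 4)*(y + 6)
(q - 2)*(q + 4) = q^2 + 2*q - 8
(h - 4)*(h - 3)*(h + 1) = h^3 - 6*h^2 + 5*h + 12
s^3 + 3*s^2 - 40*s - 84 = (s - 6)*(s + 2)*(s + 7)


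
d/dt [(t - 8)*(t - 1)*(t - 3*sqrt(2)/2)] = 3*t^2 - 18*t - 3*sqrt(2)*t + 8 + 27*sqrt(2)/2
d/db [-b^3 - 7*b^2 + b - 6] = -3*b^2 - 14*b + 1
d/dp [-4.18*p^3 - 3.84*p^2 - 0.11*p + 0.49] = -12.54*p^2 - 7.68*p - 0.11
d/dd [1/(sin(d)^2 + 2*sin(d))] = -2*(sin(d) + 1)*cos(d)/((sin(d) + 2)^2*sin(d)^2)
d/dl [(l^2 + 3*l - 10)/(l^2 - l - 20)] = 2*(-2*l^2 - 10*l - 35)/(l^4 - 2*l^3 - 39*l^2 + 40*l + 400)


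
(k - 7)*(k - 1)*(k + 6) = k^3 - 2*k^2 - 41*k + 42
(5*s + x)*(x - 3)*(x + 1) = 5*s*x^2 - 10*s*x - 15*s + x^3 - 2*x^2 - 3*x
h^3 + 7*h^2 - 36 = (h - 2)*(h + 3)*(h + 6)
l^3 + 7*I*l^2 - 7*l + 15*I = (l - I)*(l + 3*I)*(l + 5*I)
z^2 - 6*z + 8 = (z - 4)*(z - 2)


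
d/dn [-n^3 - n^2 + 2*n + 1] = -3*n^2 - 2*n + 2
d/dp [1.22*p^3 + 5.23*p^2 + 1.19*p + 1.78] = 3.66*p^2 + 10.46*p + 1.19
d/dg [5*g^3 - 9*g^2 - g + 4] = 15*g^2 - 18*g - 1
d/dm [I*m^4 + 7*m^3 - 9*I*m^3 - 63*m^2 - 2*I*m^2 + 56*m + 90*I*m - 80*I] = 4*I*m^3 + m^2*(21 - 27*I) + m*(-126 - 4*I) + 56 + 90*I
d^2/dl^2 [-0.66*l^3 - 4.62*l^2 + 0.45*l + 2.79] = -3.96*l - 9.24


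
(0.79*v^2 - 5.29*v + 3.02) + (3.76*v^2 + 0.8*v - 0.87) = 4.55*v^2 - 4.49*v + 2.15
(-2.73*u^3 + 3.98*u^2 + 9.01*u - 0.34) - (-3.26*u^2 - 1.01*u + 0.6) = -2.73*u^3 + 7.24*u^2 + 10.02*u - 0.94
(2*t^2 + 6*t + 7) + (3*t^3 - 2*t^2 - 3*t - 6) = 3*t^3 + 3*t + 1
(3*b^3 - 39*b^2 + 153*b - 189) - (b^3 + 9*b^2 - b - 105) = 2*b^3 - 48*b^2 + 154*b - 84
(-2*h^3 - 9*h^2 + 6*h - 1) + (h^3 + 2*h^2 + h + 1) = -h^3 - 7*h^2 + 7*h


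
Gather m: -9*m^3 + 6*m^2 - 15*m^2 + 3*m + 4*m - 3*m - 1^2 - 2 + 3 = -9*m^3 - 9*m^2 + 4*m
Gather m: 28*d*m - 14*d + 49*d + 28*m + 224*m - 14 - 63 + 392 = 35*d + m*(28*d + 252) + 315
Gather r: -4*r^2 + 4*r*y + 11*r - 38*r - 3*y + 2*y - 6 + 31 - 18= -4*r^2 + r*(4*y - 27) - y + 7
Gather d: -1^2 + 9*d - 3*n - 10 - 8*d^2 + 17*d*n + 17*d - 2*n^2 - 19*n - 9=-8*d^2 + d*(17*n + 26) - 2*n^2 - 22*n - 20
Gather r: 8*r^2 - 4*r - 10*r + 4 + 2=8*r^2 - 14*r + 6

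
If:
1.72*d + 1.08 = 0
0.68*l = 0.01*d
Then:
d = -0.63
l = -0.01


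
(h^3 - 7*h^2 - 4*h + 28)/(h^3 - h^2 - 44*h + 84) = (h^2 - 5*h - 14)/(h^2 + h - 42)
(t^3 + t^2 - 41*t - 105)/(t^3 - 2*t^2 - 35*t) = (t + 3)/t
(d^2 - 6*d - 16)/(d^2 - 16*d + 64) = (d + 2)/(d - 8)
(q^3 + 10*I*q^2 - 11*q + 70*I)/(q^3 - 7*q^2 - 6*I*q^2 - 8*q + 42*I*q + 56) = (q^2 + 12*I*q - 35)/(q^2 - q*(7 + 4*I) + 28*I)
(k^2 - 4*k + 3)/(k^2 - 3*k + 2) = (k - 3)/(k - 2)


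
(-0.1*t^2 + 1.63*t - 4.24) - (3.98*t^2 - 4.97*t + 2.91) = -4.08*t^2 + 6.6*t - 7.15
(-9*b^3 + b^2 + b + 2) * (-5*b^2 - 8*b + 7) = 45*b^5 + 67*b^4 - 76*b^3 - 11*b^2 - 9*b + 14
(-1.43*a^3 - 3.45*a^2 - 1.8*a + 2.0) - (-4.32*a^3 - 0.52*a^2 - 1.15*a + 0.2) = 2.89*a^3 - 2.93*a^2 - 0.65*a + 1.8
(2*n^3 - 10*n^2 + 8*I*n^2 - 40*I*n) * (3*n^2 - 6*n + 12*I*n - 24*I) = 6*n^5 - 42*n^4 + 48*I*n^4 - 36*n^3 - 336*I*n^3 + 672*n^2 + 480*I*n^2 - 960*n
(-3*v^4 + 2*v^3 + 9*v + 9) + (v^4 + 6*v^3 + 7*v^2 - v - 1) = -2*v^4 + 8*v^3 + 7*v^2 + 8*v + 8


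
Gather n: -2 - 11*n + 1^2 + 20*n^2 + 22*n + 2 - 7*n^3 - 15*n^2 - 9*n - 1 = -7*n^3 + 5*n^2 + 2*n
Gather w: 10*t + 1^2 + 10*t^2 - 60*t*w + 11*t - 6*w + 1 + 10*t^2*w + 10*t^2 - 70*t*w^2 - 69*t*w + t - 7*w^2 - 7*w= 20*t^2 + 22*t + w^2*(-70*t - 7) + w*(10*t^2 - 129*t - 13) + 2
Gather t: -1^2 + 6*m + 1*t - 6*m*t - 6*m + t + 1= t*(2 - 6*m)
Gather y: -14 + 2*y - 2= 2*y - 16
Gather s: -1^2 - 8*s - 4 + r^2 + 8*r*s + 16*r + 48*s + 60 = r^2 + 16*r + s*(8*r + 40) + 55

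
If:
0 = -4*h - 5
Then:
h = -5/4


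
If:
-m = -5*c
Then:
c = m/5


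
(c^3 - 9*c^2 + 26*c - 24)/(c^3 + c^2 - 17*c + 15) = (c^2 - 6*c + 8)/(c^2 + 4*c - 5)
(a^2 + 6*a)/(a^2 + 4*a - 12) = a/(a - 2)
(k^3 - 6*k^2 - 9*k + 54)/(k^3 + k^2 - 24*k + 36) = (k^2 - 3*k - 18)/(k^2 + 4*k - 12)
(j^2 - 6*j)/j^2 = (j - 6)/j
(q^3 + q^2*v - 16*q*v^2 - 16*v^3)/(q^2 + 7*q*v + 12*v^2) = (q^2 - 3*q*v - 4*v^2)/(q + 3*v)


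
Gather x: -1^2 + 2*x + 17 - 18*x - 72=-16*x - 56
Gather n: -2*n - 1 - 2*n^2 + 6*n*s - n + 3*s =-2*n^2 + n*(6*s - 3) + 3*s - 1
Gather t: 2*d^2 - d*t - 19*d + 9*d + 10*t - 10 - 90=2*d^2 - 10*d + t*(10 - d) - 100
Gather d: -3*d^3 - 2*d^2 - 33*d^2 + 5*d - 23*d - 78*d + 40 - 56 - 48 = -3*d^3 - 35*d^2 - 96*d - 64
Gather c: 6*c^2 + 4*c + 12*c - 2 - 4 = 6*c^2 + 16*c - 6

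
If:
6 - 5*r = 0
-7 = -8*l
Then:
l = 7/8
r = 6/5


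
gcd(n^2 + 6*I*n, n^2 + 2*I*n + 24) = n + 6*I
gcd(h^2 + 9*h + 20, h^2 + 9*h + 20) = h^2 + 9*h + 20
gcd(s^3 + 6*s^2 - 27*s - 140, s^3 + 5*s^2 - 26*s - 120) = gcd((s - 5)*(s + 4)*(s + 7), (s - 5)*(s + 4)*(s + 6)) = s^2 - s - 20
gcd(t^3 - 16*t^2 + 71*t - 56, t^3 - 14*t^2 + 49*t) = t - 7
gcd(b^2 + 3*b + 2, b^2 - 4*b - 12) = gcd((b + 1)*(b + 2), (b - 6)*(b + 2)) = b + 2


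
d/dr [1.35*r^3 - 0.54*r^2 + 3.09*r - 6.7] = 4.05*r^2 - 1.08*r + 3.09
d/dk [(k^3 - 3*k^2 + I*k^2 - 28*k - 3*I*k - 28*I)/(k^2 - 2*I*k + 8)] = (k^4 - 4*I*k^3 + k^2*(54 + 9*I) + k*(-48 + 72*I) - 168 - 24*I)/(k^4 - 4*I*k^3 + 12*k^2 - 32*I*k + 64)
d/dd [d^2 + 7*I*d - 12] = 2*d + 7*I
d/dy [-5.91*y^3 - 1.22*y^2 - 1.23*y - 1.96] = -17.73*y^2 - 2.44*y - 1.23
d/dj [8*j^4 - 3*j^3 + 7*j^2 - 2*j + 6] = 32*j^3 - 9*j^2 + 14*j - 2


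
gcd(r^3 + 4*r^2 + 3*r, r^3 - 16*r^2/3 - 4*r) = r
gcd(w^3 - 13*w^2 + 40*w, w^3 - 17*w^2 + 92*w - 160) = w^2 - 13*w + 40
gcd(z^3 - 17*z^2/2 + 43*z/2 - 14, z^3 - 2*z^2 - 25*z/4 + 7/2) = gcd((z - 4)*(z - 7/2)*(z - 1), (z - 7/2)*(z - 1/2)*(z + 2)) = z - 7/2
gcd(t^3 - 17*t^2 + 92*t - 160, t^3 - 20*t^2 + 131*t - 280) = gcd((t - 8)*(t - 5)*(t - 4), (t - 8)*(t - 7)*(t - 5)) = t^2 - 13*t + 40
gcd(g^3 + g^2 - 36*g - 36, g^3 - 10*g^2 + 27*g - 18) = g - 6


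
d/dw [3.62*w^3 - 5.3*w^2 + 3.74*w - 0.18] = 10.86*w^2 - 10.6*w + 3.74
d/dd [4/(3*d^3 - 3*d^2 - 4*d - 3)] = 4*(-9*d^2 + 6*d + 4)/(-3*d^3 + 3*d^2 + 4*d + 3)^2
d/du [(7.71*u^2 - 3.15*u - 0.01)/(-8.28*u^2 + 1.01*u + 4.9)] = (-18.2949*u^2 + 75.3924*u - 15.4249)/(68.5584*u^4 - 16.7256*u^3 - 80.1239*u^2 + 9.898*u + 24.01)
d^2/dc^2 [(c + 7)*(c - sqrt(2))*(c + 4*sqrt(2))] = 6*c + 6*sqrt(2) + 14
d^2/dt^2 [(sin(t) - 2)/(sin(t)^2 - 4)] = (2*sin(t) + cos(t)^2 + 1)/(sin(t) + 2)^3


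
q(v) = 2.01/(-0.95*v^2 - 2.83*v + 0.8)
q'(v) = 2.01*(1.9*v + 2.83)/(-0.95*v^2 - 2.83*v + 0.8)^2 = (3.819*v + 5.6883)/(0.95*v^2 + 2.83*v - 0.8)^2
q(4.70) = -0.06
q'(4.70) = 0.02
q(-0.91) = 0.78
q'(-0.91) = 0.33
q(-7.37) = -0.07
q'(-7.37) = -0.03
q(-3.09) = 4.24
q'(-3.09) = -27.20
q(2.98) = -0.13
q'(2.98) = 0.07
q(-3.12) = 5.26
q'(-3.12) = -42.69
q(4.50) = -0.06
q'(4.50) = 0.02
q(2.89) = -0.13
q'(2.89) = 0.07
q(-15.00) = -0.01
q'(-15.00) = -0.00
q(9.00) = -0.02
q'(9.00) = 0.00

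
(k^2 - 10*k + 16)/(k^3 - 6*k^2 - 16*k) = (k - 2)/(k*(k + 2))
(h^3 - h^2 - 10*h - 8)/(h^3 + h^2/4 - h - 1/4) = 4*(h^2 - 2*h - 8)/(4*h^2 - 3*h - 1)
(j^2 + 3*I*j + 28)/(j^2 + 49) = (j - 4*I)/(j - 7*I)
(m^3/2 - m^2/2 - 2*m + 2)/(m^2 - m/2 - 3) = (m^2 + m - 2)/(2*m + 3)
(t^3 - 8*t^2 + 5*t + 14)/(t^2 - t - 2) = t - 7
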